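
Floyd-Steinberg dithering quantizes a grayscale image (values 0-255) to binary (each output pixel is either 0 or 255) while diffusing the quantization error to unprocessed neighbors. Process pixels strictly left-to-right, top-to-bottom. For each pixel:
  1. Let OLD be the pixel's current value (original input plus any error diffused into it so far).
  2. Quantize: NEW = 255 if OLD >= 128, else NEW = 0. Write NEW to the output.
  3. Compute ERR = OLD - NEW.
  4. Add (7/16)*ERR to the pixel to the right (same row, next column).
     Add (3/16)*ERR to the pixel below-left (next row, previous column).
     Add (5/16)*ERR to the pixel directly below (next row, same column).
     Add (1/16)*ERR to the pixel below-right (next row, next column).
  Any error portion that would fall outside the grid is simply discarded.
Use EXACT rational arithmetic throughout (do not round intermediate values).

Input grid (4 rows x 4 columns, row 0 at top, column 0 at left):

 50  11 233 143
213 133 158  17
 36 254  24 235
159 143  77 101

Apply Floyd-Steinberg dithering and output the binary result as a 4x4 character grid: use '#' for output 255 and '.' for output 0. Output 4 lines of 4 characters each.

(0,0): OLD=50 → NEW=0, ERR=50
(0,1): OLD=263/8 → NEW=0, ERR=263/8
(0,2): OLD=31665/128 → NEW=255, ERR=-975/128
(0,3): OLD=286039/2048 → NEW=255, ERR=-236201/2048
(1,0): OLD=30053/128 → NEW=255, ERR=-2587/128
(1,1): OLD=139395/1024 → NEW=255, ERR=-121725/1024
(1,2): OLD=2753919/32768 → NEW=0, ERR=2753919/32768
(1,3): OLD=9044649/524288 → NEW=0, ERR=9044649/524288
(2,0): OLD=121169/16384 → NEW=0, ERR=121169/16384
(2,1): OLD=122989003/524288 → NEW=255, ERR=-10704437/524288
(2,2): OLD=38939975/1048576 → NEW=0, ERR=38939975/1048576
(2,3): OLD=4393797483/16777216 → NEW=255, ERR=115607403/16777216
(3,0): OLD=1321062401/8388608 → NEW=255, ERR=-818032639/8388608
(3,1): OLD=13607149599/134217728 → NEW=0, ERR=13607149599/134217728
(3,2): OLD=285562113889/2147483648 → NEW=255, ERR=-262046216351/2147483648
(3,3): OLD=1789747867431/34359738368 → NEW=0, ERR=1789747867431/34359738368
Row 0: ..##
Row 1: ##..
Row 2: .#.#
Row 3: #.#.

Answer: ..##
##..
.#.#
#.#.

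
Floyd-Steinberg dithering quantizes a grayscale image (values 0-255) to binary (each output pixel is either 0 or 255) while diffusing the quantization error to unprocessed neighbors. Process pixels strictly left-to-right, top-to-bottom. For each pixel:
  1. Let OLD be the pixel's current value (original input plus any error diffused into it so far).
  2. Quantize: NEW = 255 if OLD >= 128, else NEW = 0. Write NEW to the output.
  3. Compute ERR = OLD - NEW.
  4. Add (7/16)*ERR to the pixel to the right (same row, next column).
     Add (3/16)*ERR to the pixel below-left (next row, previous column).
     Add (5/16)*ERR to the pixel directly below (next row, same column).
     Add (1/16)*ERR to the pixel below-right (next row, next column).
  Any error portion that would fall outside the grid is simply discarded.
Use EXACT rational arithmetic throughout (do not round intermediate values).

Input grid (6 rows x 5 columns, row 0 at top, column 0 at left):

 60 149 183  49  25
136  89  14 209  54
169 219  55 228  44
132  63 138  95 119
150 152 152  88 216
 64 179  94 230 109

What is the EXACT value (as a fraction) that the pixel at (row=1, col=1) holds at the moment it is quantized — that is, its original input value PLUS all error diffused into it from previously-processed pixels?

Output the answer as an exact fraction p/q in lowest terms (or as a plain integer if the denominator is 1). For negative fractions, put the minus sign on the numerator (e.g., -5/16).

(0,0): OLD=60 → NEW=0, ERR=60
(0,1): OLD=701/4 → NEW=255, ERR=-319/4
(0,2): OLD=9479/64 → NEW=255, ERR=-6841/64
(0,3): OLD=2289/1024 → NEW=0, ERR=2289/1024
(0,4): OLD=425623/16384 → NEW=0, ERR=425623/16384
(1,0): OLD=8947/64 → NEW=255, ERR=-7373/64
(1,1): OLD=-1339/512 → NEW=0, ERR=-1339/512
Target (1,1): original=89, with diffused error = -1339/512

Answer: -1339/512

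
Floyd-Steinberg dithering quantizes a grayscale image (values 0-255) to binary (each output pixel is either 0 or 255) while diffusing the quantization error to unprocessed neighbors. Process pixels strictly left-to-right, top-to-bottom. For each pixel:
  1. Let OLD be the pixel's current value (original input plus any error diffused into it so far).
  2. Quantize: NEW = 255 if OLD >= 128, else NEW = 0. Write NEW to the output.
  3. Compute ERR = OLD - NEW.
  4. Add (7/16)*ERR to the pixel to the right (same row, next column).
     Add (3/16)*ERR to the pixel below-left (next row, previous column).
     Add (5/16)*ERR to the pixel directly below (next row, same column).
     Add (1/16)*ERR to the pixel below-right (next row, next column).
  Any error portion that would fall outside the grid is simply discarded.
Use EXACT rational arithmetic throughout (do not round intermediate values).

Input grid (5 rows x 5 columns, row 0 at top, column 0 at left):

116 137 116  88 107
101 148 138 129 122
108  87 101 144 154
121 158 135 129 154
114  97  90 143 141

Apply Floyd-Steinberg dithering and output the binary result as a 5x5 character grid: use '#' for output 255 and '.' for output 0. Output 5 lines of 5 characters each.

Answer: .#..#
.##.#
#..#.
.##.#
#..#.

Derivation:
(0,0): OLD=116 → NEW=0, ERR=116
(0,1): OLD=751/4 → NEW=255, ERR=-269/4
(0,2): OLD=5541/64 → NEW=0, ERR=5541/64
(0,3): OLD=128899/1024 → NEW=0, ERR=128899/1024
(0,4): OLD=2655381/16384 → NEW=255, ERR=-1522539/16384
(1,0): OLD=7977/64 → NEW=0, ERR=7977/64
(1,1): OLD=104959/512 → NEW=255, ERR=-25601/512
(1,2): OLD=2663691/16384 → NEW=255, ERR=-1514229/16384
(1,3): OLD=7594943/65536 → NEW=0, ERR=7594943/65536
(1,4): OLD=158889629/1048576 → NEW=255, ERR=-108497251/1048576
(2,0): OLD=1127013/8192 → NEW=255, ERR=-961947/8192
(2,1): OLD=2742535/262144 → NEW=0, ERR=2742535/262144
(2,2): OLD=399715733/4194304 → NEW=0, ERR=399715733/4194304
(2,3): OLD=13202458671/67108864 → NEW=255, ERR=-3910301649/67108864
(2,4): OLD=111042230665/1073741824 → NEW=0, ERR=111042230665/1073741824
(3,0): OLD=361826869/4194304 → NEW=0, ERR=361826869/4194304
(3,1): OLD=7031010865/33554432 → NEW=255, ERR=-1525369295/33554432
(3,2): OLD=144548418763/1073741824 → NEW=255, ERR=-129255746357/1073741824
(3,3): OLD=179255335995/2147483648 → NEW=0, ERR=179255335995/2147483648
(3,4): OLD=7531479714519/34359738368 → NEW=255, ERR=-1230253569321/34359738368
(4,0): OLD=71100250843/536870912 → NEW=255, ERR=-65801831717/536870912
(4,1): OLD=206023019003/17179869184 → NEW=0, ERR=206023019003/17179869184
(4,2): OLD=19361852034261/274877906944 → NEW=0, ERR=19361852034261/274877906944
(4,3): OLD=816561473633403/4398046511104 → NEW=255, ERR=-304940386698117/4398046511104
(4,4): OLD=7367162865916125/70368744177664 → NEW=0, ERR=7367162865916125/70368744177664
Row 0: .#..#
Row 1: .##.#
Row 2: #..#.
Row 3: .##.#
Row 4: #..#.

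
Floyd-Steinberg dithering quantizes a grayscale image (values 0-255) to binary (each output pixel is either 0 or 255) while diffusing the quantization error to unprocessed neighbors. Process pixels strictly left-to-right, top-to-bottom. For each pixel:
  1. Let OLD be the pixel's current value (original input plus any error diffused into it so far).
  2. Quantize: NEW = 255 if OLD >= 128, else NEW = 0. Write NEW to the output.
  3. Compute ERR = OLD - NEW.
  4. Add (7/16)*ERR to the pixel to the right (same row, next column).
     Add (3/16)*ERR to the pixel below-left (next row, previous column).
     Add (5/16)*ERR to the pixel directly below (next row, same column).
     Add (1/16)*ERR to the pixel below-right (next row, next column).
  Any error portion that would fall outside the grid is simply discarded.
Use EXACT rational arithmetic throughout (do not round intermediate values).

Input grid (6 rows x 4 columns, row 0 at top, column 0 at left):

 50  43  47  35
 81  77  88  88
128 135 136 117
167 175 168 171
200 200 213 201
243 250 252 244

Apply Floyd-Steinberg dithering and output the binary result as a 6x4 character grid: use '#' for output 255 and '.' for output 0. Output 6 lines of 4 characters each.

Answer: ....
.#.#
#.#.
##.#
#.##
####

Derivation:
(0,0): OLD=50 → NEW=0, ERR=50
(0,1): OLD=519/8 → NEW=0, ERR=519/8
(0,2): OLD=9649/128 → NEW=0, ERR=9649/128
(0,3): OLD=139223/2048 → NEW=0, ERR=139223/2048
(1,0): OLD=13925/128 → NEW=0, ERR=13925/128
(1,1): OLD=166019/1024 → NEW=255, ERR=-95101/1024
(1,2): OLD=2874623/32768 → NEW=0, ERR=2874623/32768
(1,3): OLD=79867689/524288 → NEW=255, ERR=-53825751/524288
(2,0): OLD=2368849/16384 → NEW=255, ERR=-1809071/16384
(2,1): OLD=42424395/524288 → NEW=0, ERR=42424395/524288
(2,2): OLD=182202791/1048576 → NEW=255, ERR=-85184089/1048576
(2,3): OLD=920376075/16777216 → NEW=0, ERR=920376075/16777216
(3,0): OLD=1238719361/8388608 → NEW=255, ERR=-900375679/8388608
(3,1): OLD=17608761759/134217728 → NEW=255, ERR=-16616758881/134217728
(3,2): OLD=222891794657/2147483648 → NEW=0, ERR=222891794657/2147483648
(3,3): OLD=7850341497255/34359738368 → NEW=255, ERR=-911391786585/34359738368
(4,0): OLD=307616398637/2147483648 → NEW=255, ERR=-239991931603/2147483648
(4,1): OLD=2150421326023/17179869184 → NEW=0, ERR=2150421326023/17179869184
(4,2): OLD=158047164861735/549755813888 → NEW=255, ERR=17859432320295/549755813888
(4,3): OLD=1877179680211265/8796093022208 → NEW=255, ERR=-365824040451775/8796093022208
(5,0): OLD=63646918101341/274877906944 → NEW=255, ERR=-6446948169379/274877906944
(5,1): OLD=2444973755814891/8796093022208 → NEW=255, ERR=201970035151851/8796093022208
(5,2): OLD=1197247984212427/4398046511104 → NEW=255, ERR=75746123880907/4398046511104
(5,3): OLD=33857023607898575/140737488355328 → NEW=255, ERR=-2031035922710065/140737488355328
Row 0: ....
Row 1: .#.#
Row 2: #.#.
Row 3: ##.#
Row 4: #.##
Row 5: ####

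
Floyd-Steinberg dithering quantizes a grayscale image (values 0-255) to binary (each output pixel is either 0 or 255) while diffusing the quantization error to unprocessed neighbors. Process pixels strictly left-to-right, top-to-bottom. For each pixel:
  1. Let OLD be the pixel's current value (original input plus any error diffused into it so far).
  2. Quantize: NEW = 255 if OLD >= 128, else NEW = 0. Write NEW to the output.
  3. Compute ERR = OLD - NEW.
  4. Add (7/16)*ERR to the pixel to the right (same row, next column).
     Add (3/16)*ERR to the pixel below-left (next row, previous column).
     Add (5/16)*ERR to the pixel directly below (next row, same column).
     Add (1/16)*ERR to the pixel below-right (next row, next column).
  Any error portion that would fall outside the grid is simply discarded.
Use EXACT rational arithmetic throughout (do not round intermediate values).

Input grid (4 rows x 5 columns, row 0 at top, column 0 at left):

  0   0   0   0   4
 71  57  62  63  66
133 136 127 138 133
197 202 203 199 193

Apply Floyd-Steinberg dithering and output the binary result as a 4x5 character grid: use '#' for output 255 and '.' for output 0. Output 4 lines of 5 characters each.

Answer: .....
.....
#####
#.#.#

Derivation:
(0,0): OLD=0 → NEW=0, ERR=0
(0,1): OLD=0 → NEW=0, ERR=0
(0,2): OLD=0 → NEW=0, ERR=0
(0,3): OLD=0 → NEW=0, ERR=0
(0,4): OLD=4 → NEW=0, ERR=4
(1,0): OLD=71 → NEW=0, ERR=71
(1,1): OLD=1409/16 → NEW=0, ERR=1409/16
(1,2): OLD=25735/256 → NEW=0, ERR=25735/256
(1,3): OLD=441265/4096 → NEW=0, ERR=441265/4096
(1,4): OLD=7496151/65536 → NEW=0, ERR=7496151/65536
(2,0): OLD=43955/256 → NEW=255, ERR=-21325/256
(2,1): OLD=307941/2048 → NEW=255, ERR=-214299/2048
(2,2): OLD=9066185/65536 → NEW=255, ERR=-7645495/65536
(2,3): OLD=38890709/262144 → NEW=255, ERR=-27956011/262144
(2,4): OLD=540314335/4194304 → NEW=255, ERR=-529233185/4194304
(3,0): OLD=4959399/32768 → NEW=255, ERR=-3396441/32768
(3,1): OLD=101578653/1048576 → NEW=0, ERR=101578653/1048576
(3,2): OLD=3059992599/16777216 → NEW=255, ERR=-1218197481/16777216
(3,3): OLD=27637304917/268435456 → NEW=0, ERR=27637304917/268435456
(3,4): OLD=824408248083/4294967296 → NEW=255, ERR=-270808412397/4294967296
Row 0: .....
Row 1: .....
Row 2: #####
Row 3: #.#.#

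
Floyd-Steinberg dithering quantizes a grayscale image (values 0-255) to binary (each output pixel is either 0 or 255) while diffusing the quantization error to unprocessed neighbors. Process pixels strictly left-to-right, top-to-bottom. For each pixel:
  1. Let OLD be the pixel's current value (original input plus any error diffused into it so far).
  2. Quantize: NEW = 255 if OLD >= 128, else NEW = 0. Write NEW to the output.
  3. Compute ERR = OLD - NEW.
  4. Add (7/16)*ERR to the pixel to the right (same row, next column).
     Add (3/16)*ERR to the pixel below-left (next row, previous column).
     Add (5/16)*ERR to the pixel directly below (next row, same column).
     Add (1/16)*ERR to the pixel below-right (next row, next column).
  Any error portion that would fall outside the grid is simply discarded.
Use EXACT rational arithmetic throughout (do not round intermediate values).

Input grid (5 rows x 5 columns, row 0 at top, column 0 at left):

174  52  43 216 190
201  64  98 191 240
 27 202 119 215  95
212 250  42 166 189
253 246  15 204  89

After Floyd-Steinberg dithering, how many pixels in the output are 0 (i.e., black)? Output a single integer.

Answer: 10

Derivation:
(0,0): OLD=174 → NEW=255, ERR=-81
(0,1): OLD=265/16 → NEW=0, ERR=265/16
(0,2): OLD=12863/256 → NEW=0, ERR=12863/256
(0,3): OLD=974777/4096 → NEW=255, ERR=-69703/4096
(0,4): OLD=11963919/65536 → NEW=255, ERR=-4747761/65536
(1,0): OLD=45771/256 → NEW=255, ERR=-19509/256
(1,1): OLD=82317/2048 → NEW=0, ERR=82317/2048
(1,2): OLD=8462737/65536 → NEW=255, ERR=-8248943/65536
(1,3): OLD=31502205/262144 → NEW=0, ERR=31502205/262144
(1,4): OLD=1127732183/4194304 → NEW=255, ERR=58184663/4194304
(2,0): OLD=351327/32768 → NEW=0, ERR=351327/32768
(2,1): OLD=200160517/1048576 → NEW=255, ERR=-67226363/1048576
(2,2): OLD=1286161487/16777216 → NEW=0, ERR=1286161487/16777216
(2,3): OLD=75383945597/268435456 → NEW=255, ERR=6932904317/268435456
(2,4): OLD=507429573419/4294967296 → NEW=0, ERR=507429573419/4294967296
(3,0): OLD=3411303023/16777216 → NEW=255, ERR=-866887057/16777216
(3,1): OLD=29850454723/134217728 → NEW=255, ERR=-4375065917/134217728
(3,2): OLD=225619386577/4294967296 → NEW=0, ERR=225619386577/4294967296
(3,3): OLD=1924118406313/8589934592 → NEW=255, ERR=-266314914647/8589934592
(3,4): OLD=29407906476013/137438953472 → NEW=255, ERR=-5639026659347/137438953472
(4,0): OLD=495512682913/2147483648 → NEW=255, ERR=-52095647327/2147483648
(4,1): OLD=15930576740897/68719476736 → NEW=255, ERR=-1592889826783/68719476736
(4,2): OLD=14760404854287/1099511627776 → NEW=0, ERR=14760404854287/1099511627776
(4,3): OLD=3444109164806177/17592186044416 → NEW=255, ERR=-1041898276519903/17592186044416
(4,4): OLD=13603594984429927/281474976710656 → NEW=0, ERR=13603594984429927/281474976710656
Output grid:
  Row 0: #..##  (2 black, running=2)
  Row 1: #.#.#  (2 black, running=4)
  Row 2: .#.#.  (3 black, running=7)
  Row 3: ##.##  (1 black, running=8)
  Row 4: ##.#.  (2 black, running=10)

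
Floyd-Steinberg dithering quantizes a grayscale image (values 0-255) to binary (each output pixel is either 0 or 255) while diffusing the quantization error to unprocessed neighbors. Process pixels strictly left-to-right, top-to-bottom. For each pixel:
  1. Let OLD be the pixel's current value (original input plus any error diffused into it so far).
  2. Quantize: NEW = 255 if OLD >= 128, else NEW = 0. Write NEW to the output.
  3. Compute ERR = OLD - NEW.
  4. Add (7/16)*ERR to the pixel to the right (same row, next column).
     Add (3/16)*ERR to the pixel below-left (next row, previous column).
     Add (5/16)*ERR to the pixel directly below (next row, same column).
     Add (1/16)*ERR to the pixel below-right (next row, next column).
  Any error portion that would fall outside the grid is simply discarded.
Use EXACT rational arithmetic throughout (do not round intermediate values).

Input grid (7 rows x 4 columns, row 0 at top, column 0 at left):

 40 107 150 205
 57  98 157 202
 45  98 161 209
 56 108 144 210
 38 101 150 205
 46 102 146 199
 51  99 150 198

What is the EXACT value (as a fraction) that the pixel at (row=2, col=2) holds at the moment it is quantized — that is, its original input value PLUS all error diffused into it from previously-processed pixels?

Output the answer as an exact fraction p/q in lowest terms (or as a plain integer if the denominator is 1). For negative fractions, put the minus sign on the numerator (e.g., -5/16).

(0,0): OLD=40 → NEW=0, ERR=40
(0,1): OLD=249/2 → NEW=0, ERR=249/2
(0,2): OLD=6543/32 → NEW=255, ERR=-1617/32
(0,3): OLD=93641/512 → NEW=255, ERR=-36919/512
(1,0): OLD=2971/32 → NEW=0, ERR=2971/32
(1,1): OLD=43661/256 → NEW=255, ERR=-21619/256
(1,2): OLD=807105/8192 → NEW=0, ERR=807105/8192
(1,3): OLD=28758807/131072 → NEW=255, ERR=-4664553/131072
(2,0): OLD=238303/4096 → NEW=0, ERR=238303/4096
(2,1): OLD=15904149/131072 → NEW=0, ERR=15904149/131072
(2,2): OLD=61059541/262144 → NEW=255, ERR=-5787179/262144
Target (2,2): original=161, with diffused error = 61059541/262144

Answer: 61059541/262144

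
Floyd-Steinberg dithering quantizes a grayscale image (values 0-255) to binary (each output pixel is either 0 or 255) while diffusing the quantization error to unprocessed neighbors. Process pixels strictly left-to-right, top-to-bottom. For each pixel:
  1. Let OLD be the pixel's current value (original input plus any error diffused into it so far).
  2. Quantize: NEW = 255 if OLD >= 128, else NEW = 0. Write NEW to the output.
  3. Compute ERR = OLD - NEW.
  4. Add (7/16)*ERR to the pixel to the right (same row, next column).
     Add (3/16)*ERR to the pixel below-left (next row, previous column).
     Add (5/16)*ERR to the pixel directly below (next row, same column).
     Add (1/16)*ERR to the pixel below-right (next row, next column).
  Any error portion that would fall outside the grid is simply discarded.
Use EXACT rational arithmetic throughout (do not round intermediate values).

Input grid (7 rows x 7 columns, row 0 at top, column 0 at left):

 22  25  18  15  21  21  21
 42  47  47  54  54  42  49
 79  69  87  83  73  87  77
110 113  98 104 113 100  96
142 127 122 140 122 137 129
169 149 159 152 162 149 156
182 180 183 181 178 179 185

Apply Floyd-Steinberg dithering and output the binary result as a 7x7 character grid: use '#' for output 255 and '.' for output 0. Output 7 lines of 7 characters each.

(0,0): OLD=22 → NEW=0, ERR=22
(0,1): OLD=277/8 → NEW=0, ERR=277/8
(0,2): OLD=4243/128 → NEW=0, ERR=4243/128
(0,3): OLD=60421/2048 → NEW=0, ERR=60421/2048
(0,4): OLD=1111075/32768 → NEW=0, ERR=1111075/32768
(0,5): OLD=18787573/524288 → NEW=0, ERR=18787573/524288
(0,6): OLD=307673779/8388608 → NEW=0, ERR=307673779/8388608
(1,0): OLD=7087/128 → NEW=0, ERR=7087/128
(1,1): OLD=91785/1024 → NEW=0, ERR=91785/1024
(1,2): OLD=3416701/32768 → NEW=0, ERR=3416701/32768
(1,3): OLD=15370393/131072 → NEW=0, ERR=15370393/131072
(1,4): OLD=1044072331/8388608 → NEW=0, ERR=1044072331/8388608
(1,5): OLD=7828056635/67108864 → NEW=0, ERR=7828056635/67108864
(1,6): OLD=122121506325/1073741824 → NEW=0, ERR=122121506325/1073741824
(2,0): OLD=1853171/16384 → NEW=0, ERR=1853171/16384
(2,1): OLD=88870241/524288 → NEW=255, ERR=-44823199/524288
(2,2): OLD=920821219/8388608 → NEW=0, ERR=920821219/8388608
(2,3): OLD=13255619083/67108864 → NEW=255, ERR=-3857141237/67108864
(2,4): OLD=62249934427/536870912 → NEW=0, ERR=62249934427/536870912
(2,5): OLD=3492398009129/17179869184 → NEW=255, ERR=-888468632791/17179869184
(2,6): OLD=26720021409711/274877906944 → NEW=0, ERR=26720021409711/274877906944
(3,0): OLD=1084784643/8388608 → NEW=255, ERR=-1054310397/8388608
(3,1): OLD=3955930887/67108864 → NEW=0, ERR=3955930887/67108864
(3,2): OLD=76221135269/536870912 → NEW=255, ERR=-60680947291/536870912
(3,3): OLD=139995819587/2147483648 → NEW=0, ERR=139995819587/2147483648
(3,4): OLD=45208124834819/274877906944 → NEW=255, ERR=-24885741435901/274877906944
(3,5): OLD=153279500545785/2199023255552 → NEW=0, ERR=153279500545785/2199023255552
(3,6): OLD=5405733095739559/35184372088832 → NEW=255, ERR=-3566281786912601/35184372088832
(4,0): OLD=122166715789/1073741824 → NEW=0, ERR=122166715789/1073741824
(4,1): OLD=2854447453289/17179869184 → NEW=255, ERR=-1526419188631/17179869184
(4,2): OLD=17513836737351/274877906944 → NEW=0, ERR=17513836737351/274877906944
(4,3): OLD=361097411965501/2199023255552 → NEW=255, ERR=-199653518200259/2199023255552
(4,4): OLD=1251341665447047/17592186044416 → NEW=0, ERR=1251341665447047/17592186044416
(4,5): OLD=93021066714108071/562949953421312 → NEW=255, ERR=-50531171408326489/562949953421312
(4,6): OLD=562147513190015425/9007199254740992 → NEW=0, ERR=562147513190015425/9007199254740992
(5,0): OLD=51648445970763/274877906944 → NEW=255, ERR=-18445420299957/274877906944
(5,1): OLD=243946821209177/2199023255552 → NEW=0, ERR=243946821209177/2199023255552
(5,2): OLD=3604077084668511/17592186044416 → NEW=255, ERR=-881930356657569/17592186044416
(5,3): OLD=16749726891468987/140737488355328 → NEW=0, ERR=16749726891468987/140737488355328
(5,4): OLD=1925668483816454089/9007199254740992 → NEW=255, ERR=-371167326142498871/9007199254740992
(5,5): OLD=8579813749958924025/72057594037927936 → NEW=0, ERR=8579813749958924025/72057594037927936
(5,6): OLD=255932361555715422839/1152921504606846976 → NEW=255, ERR=-38062622119030556041/1152921504606846976
(6,0): OLD=6397579371796675/35184372088832 → NEW=255, ERR=-2574435510855485/35184372088832
(6,1): OLD=95173092798242015/562949953421312 → NEW=255, ERR=-48379145324192545/562949953421312
(6,2): OLD=1432001698210219837/9007199254740992 → NEW=255, ERR=-864834111748733123/9007199254740992
(6,3): OLD=11912936271861342435/72057594037927936 → NEW=255, ERR=-6461750207810281245/72057594037927936
(6,4): OLD=22432048092244466449/144115188075855872 → NEW=255, ERR=-14317324867098780911/144115188075855872
(6,5): OLD=3024884812529860406637/18446744073709551616 → NEW=255, ERR=-1679034926266075255443/18446744073709551616
(6,6): OLD=42000540524784786062379/295147905179352825856 → NEW=255, ERR=-33262175295950184530901/295147905179352825856
Row 0: .......
Row 1: .......
Row 2: .#.#.#.
Row 3: #.#.#.#
Row 4: .#.#.#.
Row 5: #.#.#.#
Row 6: #######

Answer: .......
.......
.#.#.#.
#.#.#.#
.#.#.#.
#.#.#.#
#######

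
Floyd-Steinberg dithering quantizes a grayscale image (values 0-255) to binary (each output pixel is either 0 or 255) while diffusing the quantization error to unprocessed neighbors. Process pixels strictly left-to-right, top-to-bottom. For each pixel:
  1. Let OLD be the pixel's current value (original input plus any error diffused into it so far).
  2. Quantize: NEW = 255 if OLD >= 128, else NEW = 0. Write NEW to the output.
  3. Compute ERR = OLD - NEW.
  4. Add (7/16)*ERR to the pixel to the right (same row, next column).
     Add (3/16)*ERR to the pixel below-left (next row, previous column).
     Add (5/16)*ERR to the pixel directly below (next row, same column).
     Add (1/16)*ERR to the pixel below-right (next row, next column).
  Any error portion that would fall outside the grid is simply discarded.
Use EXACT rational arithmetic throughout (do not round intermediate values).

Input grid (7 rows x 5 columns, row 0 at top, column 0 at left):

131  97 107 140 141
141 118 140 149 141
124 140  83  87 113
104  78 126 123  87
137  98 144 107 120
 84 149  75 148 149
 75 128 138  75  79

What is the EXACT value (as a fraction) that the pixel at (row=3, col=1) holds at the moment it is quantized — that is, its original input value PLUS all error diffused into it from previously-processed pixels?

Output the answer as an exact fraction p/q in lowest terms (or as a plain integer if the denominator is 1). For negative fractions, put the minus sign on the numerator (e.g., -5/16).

(0,0): OLD=131 → NEW=255, ERR=-124
(0,1): OLD=171/4 → NEW=0, ERR=171/4
(0,2): OLD=8045/64 → NEW=0, ERR=8045/64
(0,3): OLD=199675/1024 → NEW=255, ERR=-61445/1024
(0,4): OLD=1880029/16384 → NEW=0, ERR=1880029/16384
(1,0): OLD=7057/64 → NEW=0, ERR=7057/64
(1,1): OLD=100055/512 → NEW=255, ERR=-30505/512
(1,2): OLD=2369731/16384 → NEW=255, ERR=-1808189/16384
(1,3): OLD=7296535/65536 → NEW=0, ERR=7296535/65536
(1,4): OLD=232593061/1048576 → NEW=255, ERR=-34793819/1048576
(2,0): OLD=1206573/8192 → NEW=255, ERR=-882387/8192
(2,1): OLD=15847967/262144 → NEW=0, ERR=15847967/262144
(2,2): OLD=386347741/4194304 → NEW=0, ERR=386347741/4194304
(2,3): OLD=9997374343/67108864 → NEW=255, ERR=-7115385977/67108864
(2,4): OLD=67862754033/1073741824 → NEW=0, ERR=67862754033/1073741824
(3,0): OLD=342569597/4194304 → NEW=0, ERR=342569597/4194304
(3,1): OLD=4803788505/33554432 → NEW=255, ERR=-3752591655/33554432
Target (3,1): original=78, with diffused error = 4803788505/33554432

Answer: 4803788505/33554432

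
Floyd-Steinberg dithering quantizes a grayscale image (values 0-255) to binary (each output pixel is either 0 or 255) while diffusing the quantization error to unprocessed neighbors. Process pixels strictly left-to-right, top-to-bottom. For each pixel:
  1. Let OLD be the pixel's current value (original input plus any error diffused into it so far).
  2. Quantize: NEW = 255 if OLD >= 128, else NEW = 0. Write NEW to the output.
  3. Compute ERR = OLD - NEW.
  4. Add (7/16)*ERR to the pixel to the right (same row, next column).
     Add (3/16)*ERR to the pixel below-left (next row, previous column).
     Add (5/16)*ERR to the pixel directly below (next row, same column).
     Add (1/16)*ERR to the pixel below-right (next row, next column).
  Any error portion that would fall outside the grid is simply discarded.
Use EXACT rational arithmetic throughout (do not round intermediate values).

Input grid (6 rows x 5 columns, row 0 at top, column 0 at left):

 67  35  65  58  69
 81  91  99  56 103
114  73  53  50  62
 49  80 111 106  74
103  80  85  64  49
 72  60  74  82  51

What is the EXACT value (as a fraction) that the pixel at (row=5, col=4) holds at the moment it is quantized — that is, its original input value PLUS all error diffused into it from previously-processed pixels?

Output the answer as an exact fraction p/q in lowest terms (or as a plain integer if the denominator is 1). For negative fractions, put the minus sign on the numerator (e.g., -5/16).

(0,0): OLD=67 → NEW=0, ERR=67
(0,1): OLD=1029/16 → NEW=0, ERR=1029/16
(0,2): OLD=23843/256 → NEW=0, ERR=23843/256
(0,3): OLD=404469/4096 → NEW=0, ERR=404469/4096
(0,4): OLD=7353267/65536 → NEW=0, ERR=7353267/65536
(1,0): OLD=29183/256 → NEW=0, ERR=29183/256
(1,1): OLD=374009/2048 → NEW=255, ERR=-148231/2048
(1,2): OLD=7797101/65536 → NEW=0, ERR=7797101/65536
(1,3): OLD=43455273/262144 → NEW=255, ERR=-23391447/262144
(1,4): OLD=441224539/4194304 → NEW=0, ERR=441224539/4194304
(2,0): OLD=4458179/32768 → NEW=255, ERR=-3897661/32768
(2,1): OLD=29123985/1048576 → NEW=0, ERR=29123985/1048576
(2,2): OLD=1360236787/16777216 → NEW=0, ERR=1360236787/16777216
(2,3): OLD=22748919593/268435456 → NEW=0, ERR=22748919593/268435456
(2,4): OLD=542769420255/4294967296 → NEW=0, ERR=542769420255/4294967296
(3,0): OLD=285829779/16777216 → NEW=0, ERR=285829779/16777216
(3,1): OLD=13945335831/134217728 → NEW=0, ERR=13945335831/134217728
(3,2): OLD=856497513389/4294967296 → NEW=255, ERR=-238719147091/4294967296
(3,3): OLD=1176209118757/8589934592 → NEW=255, ERR=-1014224202203/8589934592
(3,4): OLD=9226572771033/137438953472 → NEW=0, ERR=9226572771033/137438953472
(4,0): OLD=274460014397/2147483648 → NEW=0, ERR=274460014397/2147483648
(4,1): OLD=10928267055549/68719476736 → NEW=255, ERR=-6595199512131/68719476736
(4,2): OLD=10993191101363/1099511627776 → NEW=0, ERR=10993191101363/1099511627776
(4,3): OLD=714074399991741/17592186044416 → NEW=0, ERR=714074399991741/17592186044416
(4,4): OLD=22618670066113707/281474976710656 → NEW=0, ERR=22618670066113707/281474976710656
(5,0): OLD=103292840966999/1099511627776 → NEW=0, ERR=103292840966999/1099511627776
(5,1): OLD=712234094569413/8796093022208 → NEW=0, ERR=712234094569413/8796093022208
(5,2): OLD=32133733013539053/281474976710656 → NEW=0, ERR=32133733013539053/281474976710656
(5,3): OLD=180506879914695843/1125899906842624 → NEW=255, ERR=-106597596330173277/1125899906842624
(5,4): OLD=670625312594113809/18014398509481984 → NEW=0, ERR=670625312594113809/18014398509481984
Target (5,4): original=51, with diffused error = 670625312594113809/18014398509481984

Answer: 670625312594113809/18014398509481984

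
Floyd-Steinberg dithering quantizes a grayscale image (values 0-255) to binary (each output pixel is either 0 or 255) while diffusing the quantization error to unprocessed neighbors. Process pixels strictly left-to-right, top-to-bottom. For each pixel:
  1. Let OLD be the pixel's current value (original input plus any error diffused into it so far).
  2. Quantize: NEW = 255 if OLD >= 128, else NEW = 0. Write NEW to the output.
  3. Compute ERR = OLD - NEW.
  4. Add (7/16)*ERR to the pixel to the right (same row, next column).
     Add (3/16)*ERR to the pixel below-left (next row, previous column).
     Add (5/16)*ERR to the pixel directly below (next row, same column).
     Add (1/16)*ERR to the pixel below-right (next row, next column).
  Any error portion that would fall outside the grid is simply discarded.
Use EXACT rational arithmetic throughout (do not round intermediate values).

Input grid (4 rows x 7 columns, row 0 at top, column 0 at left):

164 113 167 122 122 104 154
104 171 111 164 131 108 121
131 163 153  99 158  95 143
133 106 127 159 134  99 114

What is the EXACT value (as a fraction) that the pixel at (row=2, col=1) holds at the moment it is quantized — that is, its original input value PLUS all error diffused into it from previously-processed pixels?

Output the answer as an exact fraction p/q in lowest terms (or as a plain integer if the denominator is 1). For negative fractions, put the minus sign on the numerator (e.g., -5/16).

Answer: 136447655/1048576

Derivation:
(0,0): OLD=164 → NEW=255, ERR=-91
(0,1): OLD=1171/16 → NEW=0, ERR=1171/16
(0,2): OLD=50949/256 → NEW=255, ERR=-14331/256
(0,3): OLD=399395/4096 → NEW=0, ERR=399395/4096
(0,4): OLD=10791157/65536 → NEW=255, ERR=-5920523/65536
(0,5): OLD=67608243/1048576 → NEW=0, ERR=67608243/1048576
(0,6): OLD=3056948965/16777216 → NEW=255, ERR=-1221241115/16777216
(1,0): OLD=22857/256 → NEW=0, ERR=22857/256
(1,1): OLD=443903/2048 → NEW=255, ERR=-78337/2048
(1,2): OLD=6529259/65536 → NEW=0, ERR=6529259/65536
(1,3): OLD=57048143/262144 → NEW=255, ERR=-9798577/262144
(1,4): OLD=1754883149/16777216 → NEW=0, ERR=1754883149/16777216
(1,5): OLD=20752246749/134217728 → NEW=255, ERR=-13473273891/134217728
(1,6): OLD=125336814675/2147483648 → NEW=0, ERR=125336814675/2147483648
(2,0): OLD=4971877/32768 → NEW=255, ERR=-3383963/32768
(2,1): OLD=136447655/1048576 → NEW=255, ERR=-130939225/1048576
Target (2,1): original=163, with diffused error = 136447655/1048576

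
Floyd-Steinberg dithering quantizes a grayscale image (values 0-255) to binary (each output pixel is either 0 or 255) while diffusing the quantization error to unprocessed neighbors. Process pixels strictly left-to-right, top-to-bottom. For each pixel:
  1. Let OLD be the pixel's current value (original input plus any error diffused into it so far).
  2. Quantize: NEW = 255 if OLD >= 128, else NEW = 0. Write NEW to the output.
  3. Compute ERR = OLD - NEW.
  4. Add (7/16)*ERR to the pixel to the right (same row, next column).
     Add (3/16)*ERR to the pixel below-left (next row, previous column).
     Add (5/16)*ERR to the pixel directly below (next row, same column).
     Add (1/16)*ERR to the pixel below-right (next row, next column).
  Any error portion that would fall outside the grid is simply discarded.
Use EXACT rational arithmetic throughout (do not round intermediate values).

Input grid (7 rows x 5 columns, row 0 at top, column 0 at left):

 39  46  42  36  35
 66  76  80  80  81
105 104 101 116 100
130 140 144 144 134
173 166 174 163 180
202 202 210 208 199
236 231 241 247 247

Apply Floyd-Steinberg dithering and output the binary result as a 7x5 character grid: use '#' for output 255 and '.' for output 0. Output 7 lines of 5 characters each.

Answer: .....
.#.#.
.#..#
#.##.
#.#.#
#####
#####

Derivation:
(0,0): OLD=39 → NEW=0, ERR=39
(0,1): OLD=1009/16 → NEW=0, ERR=1009/16
(0,2): OLD=17815/256 → NEW=0, ERR=17815/256
(0,3): OLD=272161/4096 → NEW=0, ERR=272161/4096
(0,4): OLD=4198887/65536 → NEW=0, ERR=4198887/65536
(1,0): OLD=23043/256 → NEW=0, ERR=23043/256
(1,1): OLD=308373/2048 → NEW=255, ERR=-213867/2048
(1,2): OLD=4748729/65536 → NEW=0, ERR=4748729/65536
(1,3): OLD=39014341/262144 → NEW=255, ERR=-27832379/262144
(1,4): OLD=246308015/4194304 → NEW=0, ERR=246308015/4194304
(2,0): OLD=3720759/32768 → NEW=0, ERR=3720759/32768
(2,1): OLD=147069005/1048576 → NEW=255, ERR=-120317875/1048576
(2,2): OLD=788683559/16777216 → NEW=0, ERR=788683559/16777216
(2,3): OLD=31924307333/268435456 → NEW=0, ERR=31924307333/268435456
(2,4): OLD=703285089635/4294967296 → NEW=255, ERR=-391931570845/4294967296
(3,0): OLD=2415405895/16777216 → NEW=255, ERR=-1862784185/16777216
(3,1): OLD=9593561915/134217728 → NEW=0, ERR=9593561915/134217728
(3,2): OLD=880851388153/4294967296 → NEW=255, ERR=-214365272327/4294967296
(3,3): OLD=1246887576113/8589934592 → NEW=255, ERR=-943545744847/8589934592
(3,4): OLD=8914261677525/137438953472 → NEW=0, ERR=8914261677525/137438953472
(4,0): OLD=325783989449/2147483648 → NEW=255, ERR=-221824340791/2147483648
(4,1): OLD=8716893705161/68719476736 → NEW=0, ERR=8716893705161/68719476736
(4,2): OLD=217450863207143/1099511627776 → NEW=255, ERR=-62924601875737/1099511627776
(4,3): OLD=1982249605952457/17592186044416 → NEW=0, ERR=1982249605952457/17592186044416
(4,4): OLD=68313988837754623/281474976710656 → NEW=255, ERR=-3462130223462657/281474976710656
(5,0): OLD=212760135399675/1099511627776 → NEW=255, ERR=-67615329683205/1099511627776
(5,1): OLD=1737658950745137/8796093022208 → NEW=255, ERR=-505344769917903/8796093022208
(5,2): OLD=55179223786706745/281474976710656 → NEW=255, ERR=-16596895274510535/281474976710656
(5,3): OLD=238163833824277335/1125899906842624 → NEW=255, ERR=-48940642420591785/1125899906842624
(5,4): OLD=3299902176754476429/18014398509481984 → NEW=255, ERR=-1293769443163429491/18014398509481984
(6,0): OLD=28993399754775499/140737488355328 → NEW=255, ERR=-6894659775833141/140737488355328
(6,1): OLD=795850903651624037/4503599627370496 → NEW=255, ERR=-352567001327852443/4503599627370496
(6,2): OLD=12724135300639754919/72057594037927936 → NEW=255, ERR=-5650551179031868761/72057594037927936
(6,3): OLD=209782709301842899693/1152921504606846976 → NEW=255, ERR=-84212274372903079187/1152921504606846976
(6,4): OLD=3502738425944954269883/18446744073709551616 → NEW=255, ERR=-1201181312850981392197/18446744073709551616
Row 0: .....
Row 1: .#.#.
Row 2: .#..#
Row 3: #.##.
Row 4: #.#.#
Row 5: #####
Row 6: #####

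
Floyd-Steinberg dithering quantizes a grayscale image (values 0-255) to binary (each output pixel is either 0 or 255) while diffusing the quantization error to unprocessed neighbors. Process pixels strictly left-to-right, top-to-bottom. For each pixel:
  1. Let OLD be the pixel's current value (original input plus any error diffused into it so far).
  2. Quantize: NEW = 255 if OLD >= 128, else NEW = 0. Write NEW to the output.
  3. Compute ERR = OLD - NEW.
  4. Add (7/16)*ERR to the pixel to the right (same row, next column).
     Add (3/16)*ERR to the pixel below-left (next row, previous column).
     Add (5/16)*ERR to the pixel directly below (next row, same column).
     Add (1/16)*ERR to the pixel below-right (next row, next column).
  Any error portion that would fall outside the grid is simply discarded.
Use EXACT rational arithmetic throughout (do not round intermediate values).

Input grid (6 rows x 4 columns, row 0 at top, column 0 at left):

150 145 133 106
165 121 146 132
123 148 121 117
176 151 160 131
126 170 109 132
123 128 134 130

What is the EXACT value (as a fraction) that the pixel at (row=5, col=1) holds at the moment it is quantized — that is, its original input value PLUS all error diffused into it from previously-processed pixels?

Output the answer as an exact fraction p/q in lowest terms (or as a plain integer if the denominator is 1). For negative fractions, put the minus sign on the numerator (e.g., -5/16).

(0,0): OLD=150 → NEW=255, ERR=-105
(0,1): OLD=1585/16 → NEW=0, ERR=1585/16
(0,2): OLD=45143/256 → NEW=255, ERR=-20137/256
(0,3): OLD=293217/4096 → NEW=0, ERR=293217/4096
(1,0): OLD=38595/256 → NEW=255, ERR=-26685/256
(1,1): OLD=174165/2048 → NEW=0, ERR=174165/2048
(1,2): OLD=11681017/65536 → NEW=255, ERR=-5030663/65536
(1,3): OLD=121499679/1048576 → NEW=0, ERR=121499679/1048576
(2,0): OLD=3485559/32768 → NEW=0, ERR=3485559/32768
(2,1): OLD=209930125/1048576 → NEW=255, ERR=-57456755/1048576
(2,2): OLD=209883041/2097152 → NEW=0, ERR=209883041/2097152
(2,3): OLD=6449065405/33554432 → NEW=255, ERR=-2107314755/33554432
(3,0): OLD=3338109191/16777216 → NEW=255, ERR=-940080889/16777216
(3,1): OLD=36178446425/268435456 → NEW=255, ERR=-32272594855/268435456
(3,2): OLD=530327266215/4294967296 → NEW=0, ERR=530327266215/4294967296
(3,3): OLD=11795701340689/68719476736 → NEW=255, ERR=-5727765226991/68719476736
(4,0): OLD=369141623611/4294967296 → NEW=0, ERR=369141623611/4294967296
(4,1): OLD=6517407956529/34359738368 → NEW=255, ERR=-2244325327311/34359738368
(4,2): OLD=105407314178577/1099511627776 → NEW=0, ERR=105407314178577/1099511627776
(4,3): OLD=2737562319104711/17592186044416 → NEW=255, ERR=-1748445122221369/17592186044416
(5,0): OLD=75652654070731/549755813888 → NEW=255, ERR=-64535078470709/549755813888
(5,1): OLD=1399938860905709/17592186044416 → NEW=0, ERR=1399938860905709/17592186044416
Target (5,1): original=128, with diffused error = 1399938860905709/17592186044416

Answer: 1399938860905709/17592186044416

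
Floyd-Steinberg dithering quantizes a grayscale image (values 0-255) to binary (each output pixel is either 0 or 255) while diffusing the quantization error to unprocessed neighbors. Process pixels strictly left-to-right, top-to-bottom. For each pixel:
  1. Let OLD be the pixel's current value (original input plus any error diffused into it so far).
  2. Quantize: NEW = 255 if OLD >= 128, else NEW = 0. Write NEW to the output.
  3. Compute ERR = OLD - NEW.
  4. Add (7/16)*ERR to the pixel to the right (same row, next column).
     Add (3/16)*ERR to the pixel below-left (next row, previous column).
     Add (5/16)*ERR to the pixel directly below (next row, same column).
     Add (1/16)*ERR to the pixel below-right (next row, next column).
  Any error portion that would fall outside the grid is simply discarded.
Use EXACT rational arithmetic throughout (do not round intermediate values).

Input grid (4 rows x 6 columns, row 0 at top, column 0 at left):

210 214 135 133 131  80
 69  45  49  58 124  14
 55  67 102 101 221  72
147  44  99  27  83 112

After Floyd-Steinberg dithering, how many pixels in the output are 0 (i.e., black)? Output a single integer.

(0,0): OLD=210 → NEW=255, ERR=-45
(0,1): OLD=3109/16 → NEW=255, ERR=-971/16
(0,2): OLD=27763/256 → NEW=0, ERR=27763/256
(0,3): OLD=739109/4096 → NEW=255, ERR=-305371/4096
(0,4): OLD=6447619/65536 → NEW=0, ERR=6447619/65536
(0,5): OLD=129019413/1048576 → NEW=0, ERR=129019413/1048576
(1,0): OLD=11151/256 → NEW=0, ERR=11151/256
(1,1): OLD=128233/2048 → NEW=0, ERR=128233/2048
(1,2): OLD=6062877/65536 → NEW=0, ERR=6062877/65536
(1,3): OLD=26319513/262144 → NEW=0, ERR=26319513/262144
(1,4): OLD=3642013931/16777216 → NEW=255, ERR=-636176149/16777216
(1,5): OLD=11277006845/268435456 → NEW=0, ERR=11277006845/268435456
(2,0): OLD=2632979/32768 → NEW=0, ERR=2632979/32768
(2,1): OLD=148676865/1048576 → NEW=255, ERR=-118710015/1048576
(2,2): OLD=1746825539/16777216 → NEW=0, ERR=1746825539/16777216
(2,3): OLD=23702786027/134217728 → NEW=255, ERR=-10522734613/134217728
(2,4): OLD=811757597761/4294967296 → NEW=255, ERR=-283459062719/4294967296
(2,5): OLD=3702888339415/68719476736 → NEW=0, ERR=3702888339415/68719476736
(3,0): OLD=2531397347/16777216 → NEW=255, ERR=-1746792733/16777216
(3,1): OLD=-1662314201/134217728 → NEW=0, ERR=-1662314201/134217728
(3,2): OLD=112037308773/1073741824 → NEW=0, ERR=112037308773/1073741824
(3,3): OLD=2905643129263/68719476736 → NEW=0, ERR=2905643129263/68719476736
(3,4): OLD=47321633444559/549755813888 → NEW=0, ERR=47321633444559/549755813888
(3,5): OLD=1428246626147777/8796093022208 → NEW=255, ERR=-814757094515263/8796093022208
Output grid:
  Row 0: ##.#..  (3 black, running=3)
  Row 1: ....#.  (5 black, running=8)
  Row 2: .#.##.  (3 black, running=11)
  Row 3: #....#  (4 black, running=15)

Answer: 15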